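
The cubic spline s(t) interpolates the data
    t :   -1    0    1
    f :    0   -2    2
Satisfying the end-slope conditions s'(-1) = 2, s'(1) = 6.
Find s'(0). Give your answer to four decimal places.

Put M_i = s'' at the i-th knot. Here h = (1, 1) and Δ = (-2, 4), so the interior equations h_(i-1)·M_(i-1) + 2(h_(i-1)+h_i)·M_i + h_i·M_(i+1) = 6(Δ_i − Δ_(i-1)) read
  1·M_0 + 4·M_1 + 1·M_2 = 6(Δ_1 - Δ_0) = 36
Clamped end conditions give two more equations: 2h_0·M_0 + h_0·M_1 = 6(Δ_0 - s'(-1)) = -24 and h_1·M_1 + 2h_1·M_2 = 6(s'(1) - Δ_1) = 12.
Solving the tridiagonal system: M_0 = -19, M_1 = 14, M_2 = -1.
On [0, 1], s'(t) = b_1 + 2c_1·t + 3d_1·t² with b_1 = Δ_1 - h_1(2M_1 + M_2)/6 = -1/2, c_1 = M_1/2 = 7, d_1 = (M_2 - M_1)/(6h_1) = -5/2. So s'(0) = -1/2.

-0.5000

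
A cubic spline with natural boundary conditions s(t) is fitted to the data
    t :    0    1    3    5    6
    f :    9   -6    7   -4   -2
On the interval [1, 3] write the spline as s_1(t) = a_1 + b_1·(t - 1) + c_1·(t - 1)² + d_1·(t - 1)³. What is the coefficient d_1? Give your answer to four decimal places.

-3.9583

Write M_i for s''(x_i). With h_i = 1, 2, 2, 1 and divided differences Δ_i = -15, 13/2, -11/2, 2, the continuity of s' gives the tridiagonal system
  1·M_0 + 6·M_1 + 2·M_2 = 6(Δ_1 - Δ_0) = 129
  2·M_1 + 8·M_2 + 2·M_3 = 6(Δ_2 - Δ_1) = -72
  2·M_2 + 6·M_3 + 1·M_4 = 6(Δ_3 - Δ_2) = 45
Natural end conditions: M_0 = M_4 = 0.
Solving the tridiagonal system: M_0 = 0, M_1 = 28, M_2 = -39/2, M_3 = 14, M_4 = 0.
On [1, 3], with s_1(t) = a_1 + b_1·(t - 1) + c_1·(t - 1)² + d_1·(t - 1)³: c_1 = M_1/2 = 14, d_1 = (M_2 - M_1)/(6h_1) = -95/24, b_1 = Δ_1 - h_1(2M_1 + M_2)/6 = -17/3.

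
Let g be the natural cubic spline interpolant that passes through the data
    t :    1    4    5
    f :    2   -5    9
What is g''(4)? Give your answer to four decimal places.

Write σ_i for g''(x_i). With h_i = 3, 1 and divided differences Δ_i = -7/3, 14, the continuity of g' gives the tridiagonal system
  3·σ_0 + 8·σ_1 + 1·σ_2 = 6(Δ_1 - Δ_0) = 98
Natural end conditions: σ_0 = σ_2 = 0.
Hence σ_0 = 0, σ_1 = 49/4, σ_2 = 0.

12.2500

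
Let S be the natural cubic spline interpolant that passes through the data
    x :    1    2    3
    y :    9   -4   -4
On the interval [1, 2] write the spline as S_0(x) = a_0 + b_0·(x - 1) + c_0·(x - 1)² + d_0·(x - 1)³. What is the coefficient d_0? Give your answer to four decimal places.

Write M_i for S''(x_i). With h_i = 1, 1 and divided differences Δ_i = -13, 0, the continuity of S' gives the tridiagonal system
  1·M_0 + 4·M_1 + 1·M_2 = 6(Δ_1 - Δ_0) = 78
Natural end conditions: M_0 = M_2 = 0.
Forward elimination and back-substitution give M_0 = 0, M_1 = 39/2, M_2 = 0.
On [1, 2], with S_0(x) = a_0 + b_0·(x - 1) + c_0·(x - 1)² + d_0·(x - 1)³: c_0 = M_0/2 = 0, d_0 = (M_1 - M_0)/(6h_0) = 13/4, b_0 = Δ_0 - h_0(2M_0 + M_1)/6 = -65/4.

3.2500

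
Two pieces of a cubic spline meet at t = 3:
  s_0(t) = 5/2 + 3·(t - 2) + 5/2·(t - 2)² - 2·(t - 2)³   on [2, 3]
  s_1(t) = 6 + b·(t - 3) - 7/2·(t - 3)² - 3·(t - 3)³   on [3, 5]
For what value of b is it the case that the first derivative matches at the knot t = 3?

s_0'(t) = 3 + 5·(t - 2) - 6·(t - 2)², so s_0'(3) = 2. On the right, s_1'(3) = b, so b = 2.

2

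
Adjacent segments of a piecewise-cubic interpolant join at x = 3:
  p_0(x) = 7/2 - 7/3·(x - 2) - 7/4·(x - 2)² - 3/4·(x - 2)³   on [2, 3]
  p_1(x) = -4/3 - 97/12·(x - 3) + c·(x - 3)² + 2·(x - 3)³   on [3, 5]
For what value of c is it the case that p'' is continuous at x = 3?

-4

p_0''(x) = -7/2 - 9/2·(x - 2), so p_0''(3) = -8. On the right, p_1''(3) = 2c, so c = -4.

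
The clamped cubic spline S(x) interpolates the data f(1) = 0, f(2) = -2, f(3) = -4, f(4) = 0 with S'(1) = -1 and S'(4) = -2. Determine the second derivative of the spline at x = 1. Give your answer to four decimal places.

-1.0667

Write M_i for S''(x_i). With h_i = 1, 1, 1 and divided differences Δ_i = -2, -2, 4, the continuity of S' gives the tridiagonal system
  1·M_0 + 4·M_1 + 1·M_2 = 6(Δ_1 - Δ_0) = 0
  1·M_1 + 4·M_2 + 1·M_3 = 6(Δ_2 - Δ_1) = 36
Clamped end conditions give two more equations: 2h_0·M_0 + h_0·M_1 = 6(Δ_0 - S'(1)) = -6 and h_2·M_2 + 2h_2·M_3 = 6(S'(4) - Δ_2) = -36.
Solving: M_0 = -16/15, M_1 = -58/15, M_2 = 248/15, M_3 = -394/15.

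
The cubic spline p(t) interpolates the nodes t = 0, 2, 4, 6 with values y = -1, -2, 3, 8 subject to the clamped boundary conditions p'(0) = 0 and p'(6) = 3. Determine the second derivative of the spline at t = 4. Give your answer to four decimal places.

With m_i denoting the second derivative at x_i, h_i = 2, 2, 2, and Δ_i = (y_(i+1) − y_i)/h_i = -1/2, 5/2, 5/2:
  2·m_0 + 8·m_1 + 2·m_2 = 6(Δ_1 - Δ_0) = 18
  2·m_1 + 8·m_2 + 2·m_3 = 6(Δ_2 - Δ_1) = 0
Clamped end conditions give two more equations: 2h_0·m_0 + h_0·m_1 = 6(Δ_0 - p'(0)) = -3 and h_2·m_2 + 2h_2·m_3 = 6(p'(6) - Δ_2) = 3.
Solving: m_0 = -23/10, m_1 = 31/10, m_2 = -11/10, m_3 = 13/10.

-1.1000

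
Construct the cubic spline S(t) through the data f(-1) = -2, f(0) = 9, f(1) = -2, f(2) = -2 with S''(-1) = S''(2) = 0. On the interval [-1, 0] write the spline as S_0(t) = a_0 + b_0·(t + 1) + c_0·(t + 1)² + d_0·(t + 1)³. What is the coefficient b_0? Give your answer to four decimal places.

17.6000

Let m_i = S''(x_i). Step sizes h_i = 1, 1, 1; slopes of the chords Δ_i = (y_(i+1) - y_i)/h_i = 11, -11, 0.
  1·m_0 + 4·m_1 + 1·m_2 = 6(Δ_1 - Δ_0) = -132
  1·m_1 + 4·m_2 + 1·m_3 = 6(Δ_2 - Δ_1) = 66
Natural end conditions: m_0 = m_3 = 0.
Solving: m_0 = 0, m_1 = -198/5, m_2 = 132/5, m_3 = 0.
On [-1, 0], with S_0(t) = a_0 + b_0·(t + 1) + c_0·(t + 1)² + d_0·(t + 1)³: c_0 = m_0/2 = 0, d_0 = (m_1 - m_0)/(6h_0) = -33/5, b_0 = Δ_0 - h_0(2m_0 + m_1)/6 = 88/5.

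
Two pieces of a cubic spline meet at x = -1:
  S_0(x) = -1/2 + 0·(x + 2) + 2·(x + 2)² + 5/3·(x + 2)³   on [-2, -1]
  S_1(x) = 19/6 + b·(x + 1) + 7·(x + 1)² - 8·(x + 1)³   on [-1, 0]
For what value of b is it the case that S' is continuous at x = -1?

9

S_0'(x) = 0 + 4·(x + 2) + 5·(x + 2)², so S_0'(-1) = 9. On the right, S_1'(-1) = b, so b = 9.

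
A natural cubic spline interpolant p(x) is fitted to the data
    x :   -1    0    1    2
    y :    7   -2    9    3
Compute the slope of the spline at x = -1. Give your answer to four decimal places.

Write M_i for p''(x_i). With h_i = 1, 1, 1 and divided differences Δ_i = -9, 11, -6, the continuity of p' gives the tridiagonal system
  1·M_0 + 4·M_1 + 1·M_2 = 6(Δ_1 - Δ_0) = 120
  1·M_1 + 4·M_2 + 1·M_3 = 6(Δ_2 - Δ_1) = -102
Natural end conditions: M_0 = M_3 = 0.
Solving: M_0 = 0, M_1 = 194/5, M_2 = -176/5, M_3 = 0.
On [-1, 0], p'(x) = b_0 + 2c_0·(x + 1) + 3d_0·(x + 1)² with b_0 = Δ_0 - h_0(2M_0 + M_1)/6 = -232/15, c_0 = M_0/2 = 0, d_0 = (M_1 - M_0)/(6h_0) = 97/15. So p'(-1) = -232/15.

-15.4667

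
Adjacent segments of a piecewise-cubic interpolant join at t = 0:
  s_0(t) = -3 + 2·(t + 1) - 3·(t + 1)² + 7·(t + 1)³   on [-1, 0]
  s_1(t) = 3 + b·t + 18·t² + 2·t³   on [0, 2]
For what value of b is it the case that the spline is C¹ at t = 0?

17

s_0'(t) = 2 - 6·(t + 1) + 21·(t + 1)², so s_0'(0) = 17. On the right, s_1'(0) = b, so b = 17.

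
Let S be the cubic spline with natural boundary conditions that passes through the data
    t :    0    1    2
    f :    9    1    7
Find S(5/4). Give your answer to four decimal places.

With M_i denoting the second derivative at x_i, h_i = 1, 1, and Δ_i = (y_(i+1) − y_i)/h_i = -8, 6:
  1·M_0 + 4·M_1 + 1·M_2 = 6(Δ_1 - Δ_0) = 84
Natural end conditions: M_0 = M_2 = 0.
Forward elimination and back-substitution give M_0 = 0, M_1 = 21, M_2 = 0.
On [1, 2], S(t) = 1 - 1·(t - 1) + 21/2·(t - 1)² - 7/2·(t - 1)³.
With (t - 1) = 1/4: S(5/4) = 173/128.

1.3516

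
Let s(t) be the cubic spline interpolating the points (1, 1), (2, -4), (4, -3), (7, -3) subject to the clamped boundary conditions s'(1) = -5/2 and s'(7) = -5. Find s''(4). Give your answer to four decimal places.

Write M_i for s''(x_i). With h_i = 1, 2, 3 and divided differences Δ_i = -5, 1/2, 0, the continuity of s' gives the tridiagonal system
  1·M_0 + 6·M_1 + 2·M_2 = 6(Δ_1 - Δ_0) = 33
  2·M_1 + 10·M_2 + 3·M_3 = 6(Δ_2 - Δ_1) = -3
Clamped end conditions give two more equations: 2h_0·M_0 + h_0·M_1 = 6(Δ_0 - s'(1)) = -15 and h_2·M_2 + 2h_2·M_3 = 6(s'(7) - Δ_2) = -30.
Hence M_0 = -641/57, M_1 = 427/57, M_2 = -20/57, M_3 = -275/57.

-0.3509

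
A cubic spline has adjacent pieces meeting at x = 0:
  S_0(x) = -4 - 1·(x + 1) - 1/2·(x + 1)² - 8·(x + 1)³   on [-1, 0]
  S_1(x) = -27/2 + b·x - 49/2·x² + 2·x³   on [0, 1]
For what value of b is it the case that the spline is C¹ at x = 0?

S_0'(x) = -1 - 1·(x + 1) - 24·(x + 1)², so S_0'(0) = -26. On the right, S_1'(0) = b, so b = -26.

-26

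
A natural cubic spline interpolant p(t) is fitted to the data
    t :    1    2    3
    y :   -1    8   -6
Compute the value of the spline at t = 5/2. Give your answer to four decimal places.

3.1563

With M_i denoting the second derivative at x_i, h_i = 1, 1, and Δ_i = (y_(i+1) − y_i)/h_i = 9, -14:
  1·M_0 + 4·M_1 + 1·M_2 = 6(Δ_1 - Δ_0) = -138
Natural end conditions: M_0 = M_2 = 0.
Solving: M_0 = 0, M_1 = -69/2, M_2 = 0.
On [2, 3], p(t) = 8 - 5/2·(t - 2) - 69/4·(t - 2)² + 23/4·(t - 2)³.
With (t - 2) = 1/2: p(5/2) = 101/32.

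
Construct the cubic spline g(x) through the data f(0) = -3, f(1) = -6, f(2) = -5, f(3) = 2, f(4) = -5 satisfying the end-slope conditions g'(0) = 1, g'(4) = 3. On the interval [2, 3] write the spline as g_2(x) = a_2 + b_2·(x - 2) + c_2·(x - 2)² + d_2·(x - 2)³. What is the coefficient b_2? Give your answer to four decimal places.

7.5714

Let M_i = g''(x_i). Step sizes h_i = 1, 1, 1, 1; slopes of the chords Δ_i = (y_(i+1) - y_i)/h_i = -3, 1, 7, -7.
  1·M_0 + 4·M_1 + 1·M_2 = 6(Δ_1 - Δ_0) = 24
  1·M_1 + 4·M_2 + 1·M_3 = 6(Δ_2 - Δ_1) = 36
  1·M_2 + 4·M_3 + 1·M_4 = 6(Δ_3 - Δ_2) = -84
Clamped end conditions give two more equations: 2h_0·M_0 + h_0·M_1 = 6(Δ_0 - g'(0)) = -24 and h_3·M_3 + 2h_3·M_4 = 6(g'(4) - Δ_3) = 60.
Forward elimination and back-substitution give M_0 = -103/7, M_1 = 38/7, M_2 = 17, M_3 = -262/7, M_4 = 341/7.
On [2, 3], with g_2(x) = a_2 + b_2·(x - 2) + c_2·(x - 2)² + d_2·(x - 2)³: c_2 = M_2/2 = 17/2, d_2 = (M_3 - M_2)/(6h_2) = -127/14, b_2 = Δ_2 - h_2(2M_2 + M_3)/6 = 53/7.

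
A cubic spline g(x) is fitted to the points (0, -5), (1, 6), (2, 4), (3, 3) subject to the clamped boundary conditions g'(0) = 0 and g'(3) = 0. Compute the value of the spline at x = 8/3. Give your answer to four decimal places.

Let M_i = g''(x_i). Step sizes h_i = 1, 1, 1; slopes of the chords Δ_i = (y_(i+1) - y_i)/h_i = 11, -2, -1.
  1·M_0 + 4·M_1 + 1·M_2 = 6(Δ_1 - Δ_0) = -78
  1·M_1 + 4·M_2 + 1·M_3 = 6(Δ_2 - Δ_1) = 6
Clamped end conditions give two more equations: 2h_0·M_0 + h_0·M_1 = 6(Δ_0 - g'(0)) = 66 and h_2·M_2 + 2h_2·M_3 = 6(g'(3) - Δ_2) = 6.
Solving the tridiagonal system: M_0 = 252/5, M_1 = -174/5, M_2 = 54/5, M_3 = -12/5.
On [2, 3], g(x) = 4 - 21/5·(x - 2) + 27/5·(x - 2)² - 11/5·(x - 2)³.
With (x - 2) = 2/3: g(8/3) = 398/135.

2.9481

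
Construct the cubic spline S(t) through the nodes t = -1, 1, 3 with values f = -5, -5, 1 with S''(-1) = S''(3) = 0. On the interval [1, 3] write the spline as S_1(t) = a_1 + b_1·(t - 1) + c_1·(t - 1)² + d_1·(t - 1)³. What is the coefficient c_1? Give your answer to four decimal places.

Write σ_i for S''(x_i). With h_i = 2, 2 and divided differences Δ_i = 0, 3, the continuity of S' gives the tridiagonal system
  2·σ_0 + 8·σ_1 + 2·σ_2 = 6(Δ_1 - Δ_0) = 18
Natural end conditions: σ_0 = σ_2 = 0.
Solving the tridiagonal system: σ_0 = 0, σ_1 = 9/4, σ_2 = 0.
On [1, 3], with S_1(t) = a_1 + b_1·(t - 1) + c_1·(t - 1)² + d_1·(t - 1)³: c_1 = σ_1/2 = 9/8, d_1 = (σ_2 - σ_1)/(6h_1) = -3/16, b_1 = Δ_1 - h_1(2σ_1 + σ_2)/6 = 3/2.

1.1250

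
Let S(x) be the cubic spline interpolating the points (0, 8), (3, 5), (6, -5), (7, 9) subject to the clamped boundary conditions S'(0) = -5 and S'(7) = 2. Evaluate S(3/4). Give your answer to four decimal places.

With m_i denoting the second derivative at x_i, h_i = 3, 3, 1, and Δ_i = (y_(i+1) − y_i)/h_i = -1, -10/3, 14:
  3·m_0 + 12·m_1 + 3·m_2 = 6(Δ_1 - Δ_0) = -14
  3·m_1 + 8·m_2 + 1·m_3 = 6(Δ_2 - Δ_1) = 104
Clamped end conditions give two more equations: 2h_0·m_0 + h_0·m_1 = 6(Δ_0 - S'(0)) = 24 and h_2·m_2 + 2h_2·m_3 = 6(S'(7) - Δ_2) = -72.
Hence m_0 = 782/93, m_1 = -820/93, m_2 = 688/31, m_3 = -1460/31.
On [0, 3], S(x) = 8 - 5·x + 391/93·x² - 89/93·x³.
With x = 3/4: S(3/4) = 12323/1984.

6.2112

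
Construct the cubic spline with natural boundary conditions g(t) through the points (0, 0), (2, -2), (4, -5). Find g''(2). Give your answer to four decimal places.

-0.3750

With m_i denoting the second derivative at x_i, h_i = 2, 2, and Δ_i = (y_(i+1) − y_i)/h_i = -1, -3/2:
  2·m_0 + 8·m_1 + 2·m_2 = 6(Δ_1 - Δ_0) = -3
Natural end conditions: m_0 = m_2 = 0.
Forward elimination and back-substitution give m_0 = 0, m_1 = -3/8, m_2 = 0.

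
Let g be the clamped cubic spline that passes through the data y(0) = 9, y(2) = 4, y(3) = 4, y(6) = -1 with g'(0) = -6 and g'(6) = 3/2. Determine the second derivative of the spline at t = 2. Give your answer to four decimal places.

1.5476

With M_i denoting the second derivative at x_i, h_i = 2, 1, 3, and Δ_i = (y_(i+1) − y_i)/h_i = -5/2, 0, -5/3:
  2·M_0 + 6·M_1 + 1·M_2 = 6(Δ_1 - Δ_0) = 15
  1·M_1 + 8·M_2 + 3·M_3 = 6(Δ_2 - Δ_1) = -10
Clamped end conditions give two more equations: 2h_0·M_0 + h_0·M_1 = 6(Δ_0 - g'(0)) = 21 and h_2·M_2 + 2h_2·M_3 = 6(g'(6) - Δ_2) = 19.
Forward elimination and back-substitution give M_0 = 94/21, M_1 = 65/42, M_2 = -68/21, M_3 = 67/14.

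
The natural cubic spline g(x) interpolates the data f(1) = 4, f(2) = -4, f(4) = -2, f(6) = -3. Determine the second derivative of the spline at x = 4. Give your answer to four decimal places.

Put σ_i = g'' at the i-th knot. Here h = (1, 2, 2) and Δ = (-8, 1, -1/2), so the interior equations h_(i-1)·σ_(i-1) + 2(h_(i-1)+h_i)·σ_i + h_i·σ_(i+1) = 6(Δ_i − Δ_(i-1)) read
  1·σ_0 + 6·σ_1 + 2·σ_2 = 6(Δ_1 - Δ_0) = 54
  2·σ_1 + 8·σ_2 + 2·σ_3 = 6(Δ_2 - Δ_1) = -9
Natural end conditions: σ_0 = σ_3 = 0.
Solving: σ_0 = 0, σ_1 = 225/22, σ_2 = -81/22, σ_3 = 0.

-3.6818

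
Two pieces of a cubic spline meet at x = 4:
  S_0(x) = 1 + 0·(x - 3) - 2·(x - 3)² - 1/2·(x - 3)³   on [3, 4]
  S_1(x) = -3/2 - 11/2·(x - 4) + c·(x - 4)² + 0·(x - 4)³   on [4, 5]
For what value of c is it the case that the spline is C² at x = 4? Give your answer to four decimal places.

-3.5000

S_0''(x) = -4 - 3·(x - 3), so S_0''(4) = -7. On the right, S_1''(4) = 2c, so c = -7/2.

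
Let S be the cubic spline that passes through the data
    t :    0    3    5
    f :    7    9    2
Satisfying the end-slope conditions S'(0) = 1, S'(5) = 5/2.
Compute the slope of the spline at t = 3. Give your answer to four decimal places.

-3.7000

Let M_i = S''(x_i). Step sizes h_i = 3, 2; slopes of the chords Δ_i = (y_(i+1) - y_i)/h_i = 2/3, -7/2.
  3·M_0 + 10·M_1 + 2·M_2 = 6(Δ_1 - Δ_0) = -25
Clamped end conditions give two more equations: 2h_0·M_0 + h_0·M_1 = 6(Δ_0 - S'(0)) = -2 and h_1·M_1 + 2h_1·M_2 = 6(S'(5) - Δ_1) = 36.
Hence M_0 = 37/15, M_1 = -28/5, M_2 = 59/5.
On [3, 5], S'(t) = b_1 + 2c_1·(t - 3) + 3d_1·(t - 3)² with b_1 = Δ_1 - h_1(2M_1 + M_2)/6 = -37/10, c_1 = M_1/2 = -14/5, d_1 = (M_2 - M_1)/(6h_1) = 29/20. So S'(3) = -37/10.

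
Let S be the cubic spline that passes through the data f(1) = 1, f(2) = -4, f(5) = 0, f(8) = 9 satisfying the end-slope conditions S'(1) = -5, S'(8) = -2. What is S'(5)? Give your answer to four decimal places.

4.7097

Let M_i = S''(x_i). Step sizes h_i = 1, 3, 3; slopes of the chords Δ_i = (y_(i+1) - y_i)/h_i = -5, 4/3, 3.
  1·M_0 + 8·M_1 + 3·M_2 = 6(Δ_1 - Δ_0) = 38
  3·M_1 + 12·M_2 + 3·M_3 = 6(Δ_2 - Δ_1) = 10
Clamped end conditions give two more equations: 2h_0·M_0 + h_0·M_1 = 6(Δ_0 - S'(1)) = 0 and h_2·M_2 + 2h_2·M_3 = 6(S'(8) - Δ_2) = -30.
Forward elimination and back-substitution give M_0 = -72/31, M_1 = 144/31, M_2 = 98/93, M_3 = -514/93.
On [5, 8], S'(x) = b_2 + 2c_2·(x - 5) + 3d_2·(x - 5)² with b_2 = Δ_2 - h_2(2M_2 + M_3)/6 = 146/31, c_2 = M_2/2 = 49/93, d_2 = (M_3 - M_2)/(6h_2) = -34/93. So S'(5) = 146/31.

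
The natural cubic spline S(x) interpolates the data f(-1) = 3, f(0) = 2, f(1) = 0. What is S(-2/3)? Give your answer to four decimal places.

With σ_i denoting the second derivative at x_i, h_i = 1, 1, and Δ_i = (y_(i+1) − y_i)/h_i = -1, -2:
  1·σ_0 + 4·σ_1 + 1·σ_2 = 6(Δ_1 - Δ_0) = -6
Natural end conditions: σ_0 = σ_2 = 0.
Hence σ_0 = 0, σ_1 = -3/2, σ_2 = 0.
On [-1, 0], S(x) = 3 - 3/4·(x + 1) + 0·(x + 1)² - 1/4·(x + 1)³.
With (x + 1) = 1/3: S(-2/3) = 74/27.

2.7407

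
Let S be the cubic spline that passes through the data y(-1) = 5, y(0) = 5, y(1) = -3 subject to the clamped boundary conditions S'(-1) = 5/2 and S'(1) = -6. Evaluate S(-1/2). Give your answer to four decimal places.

Write m_i for S''(x_i). With h_i = 1, 1 and divided differences Δ_i = 0, -8, the continuity of S' gives the tridiagonal system
  1·m_0 + 4·m_1 + 1·m_2 = 6(Δ_1 - Δ_0) = -48
Clamped end conditions give two more equations: 2h_0·m_0 + h_0·m_1 = 6(Δ_0 - S'(-1)) = -15 and h_1·m_1 + 2h_1·m_2 = 6(S'(1) - Δ_1) = 12.
Solving the tridiagonal system: m_0 = 1/4, m_1 = -31/2, m_2 = 55/4.
On [-1, 0], S(x) = 5 + 5/2·(x + 1) + 1/8·(x + 1)² - 21/8·(x + 1)³.
With (x + 1) = 1/2: S(-1/2) = 381/64.

5.9531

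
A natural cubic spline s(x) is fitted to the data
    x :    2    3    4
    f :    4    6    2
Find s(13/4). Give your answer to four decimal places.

5.4922

Put M_i = s'' at the i-th knot. Here h = (1, 1) and Δ = (2, -4), so the interior equations h_(i-1)·M_(i-1) + 2(h_(i-1)+h_i)·M_i + h_i·M_(i+1) = 6(Δ_i − Δ_(i-1)) read
  1·M_0 + 4·M_1 + 1·M_2 = 6(Δ_1 - Δ_0) = -36
Natural end conditions: M_0 = M_2 = 0.
Hence M_0 = 0, M_1 = -9, M_2 = 0.
On [3, 4], s(x) = 6 - 1·(x - 3) - 9/2·(x - 3)² + 3/2·(x - 3)³.
With (x - 3) = 1/4: s(13/4) = 703/128.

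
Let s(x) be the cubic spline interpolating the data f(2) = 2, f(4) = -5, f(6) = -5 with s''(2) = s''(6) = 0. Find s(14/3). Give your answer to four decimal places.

Put M_i = s'' at the i-th knot. Here h = (2, 2) and Δ = (-7/2, 0), so the interior equations h_(i-1)·M_(i-1) + 2(h_(i-1)+h_i)·M_i + h_i·M_(i+1) = 6(Δ_i − Δ_(i-1)) read
  2·M_0 + 8·M_1 + 2·M_2 = 6(Δ_1 - Δ_0) = 21
Natural end conditions: M_0 = M_2 = 0.
Solving: M_0 = 0, M_1 = 21/8, M_2 = 0.
On [4, 6], s(x) = -5 - 7/4·(x - 4) + 21/16·(x - 4)² - 7/32·(x - 4)³.
With (x - 4) = 2/3: s(14/3) = -305/54.

-5.6481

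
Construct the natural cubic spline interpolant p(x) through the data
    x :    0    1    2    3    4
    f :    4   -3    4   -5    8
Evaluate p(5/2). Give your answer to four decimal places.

-0.5536

Write M_i for p''(x_i). With h_i = 1, 1, 1, 1 and divided differences Δ_i = -7, 7, -9, 13, the continuity of p' gives the tridiagonal system
  1·M_0 + 4·M_1 + 1·M_2 = 6(Δ_1 - Δ_0) = 84
  1·M_1 + 4·M_2 + 1·M_3 = 6(Δ_2 - Δ_1) = -96
  1·M_2 + 4·M_3 + 1·M_4 = 6(Δ_3 - Δ_2) = 132
Natural end conditions: M_0 = M_4 = 0.
Forward elimination and back-substitution give M_0 = 0, M_1 = 222/7, M_2 = -300/7, M_3 = 306/7, M_4 = 0.
On [2, 3], p(x) = 4 - 2·(x - 2) - 150/7·(x - 2)² + 101/7·(x - 2)³.
With (x - 2) = 1/2: p(5/2) = -31/56.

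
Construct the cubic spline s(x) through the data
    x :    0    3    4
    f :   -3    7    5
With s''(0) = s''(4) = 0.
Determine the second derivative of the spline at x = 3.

-4

Put M_i = s'' at the i-th knot. Here h = (3, 1) and Δ = (10/3, -2), so the interior equations h_(i-1)·M_(i-1) + 2(h_(i-1)+h_i)·M_i + h_i·M_(i+1) = 6(Δ_i − Δ_(i-1)) read
  3·M_0 + 8·M_1 + 1·M_2 = 6(Δ_1 - Δ_0) = -32
Natural end conditions: M_0 = M_2 = 0.
Solving: M_0 = 0, M_1 = -4, M_2 = 0.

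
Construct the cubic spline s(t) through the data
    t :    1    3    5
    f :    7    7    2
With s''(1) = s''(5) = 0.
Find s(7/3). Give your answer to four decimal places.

7.4630

Put M_i = s'' at the i-th knot. Here h = (2, 2) and Δ = (0, -5/2), so the interior equations h_(i-1)·M_(i-1) + 2(h_(i-1)+h_i)·M_i + h_i·M_(i+1) = 6(Δ_i − Δ_(i-1)) read
  2·M_0 + 8·M_1 + 2·M_2 = 6(Δ_1 - Δ_0) = -15
Natural end conditions: M_0 = M_2 = 0.
Solving: M_0 = 0, M_1 = -15/8, M_2 = 0.
On [1, 3], s(t) = 7 + 5/8·(t - 1) + 0·(t - 1)² - 5/32·(t - 1)³.
With (t - 1) = 4/3: s(7/3) = 403/54.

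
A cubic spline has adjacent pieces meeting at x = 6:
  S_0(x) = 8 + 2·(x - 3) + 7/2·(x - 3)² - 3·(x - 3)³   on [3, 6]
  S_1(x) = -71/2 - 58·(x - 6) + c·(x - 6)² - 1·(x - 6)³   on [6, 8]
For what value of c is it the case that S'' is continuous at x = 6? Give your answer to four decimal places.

-23.5000

S_0''(x) = 7 - 18·(x - 3), so S_0''(6) = -47. On the right, S_1''(6) = 2c, so c = -47/2.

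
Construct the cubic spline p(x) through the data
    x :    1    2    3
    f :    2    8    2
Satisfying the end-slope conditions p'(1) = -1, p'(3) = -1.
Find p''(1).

Let σ_i = p''(x_i). Step sizes h_i = 1, 1; slopes of the chords Δ_i = (y_(i+1) - y_i)/h_i = 6, -6.
  1·σ_0 + 4·σ_1 + 1·σ_2 = 6(Δ_1 - Δ_0) = -72
Clamped end conditions give two more equations: 2h_0·σ_0 + h_0·σ_1 = 6(Δ_0 - p'(1)) = 42 and h_1·σ_1 + 2h_1·σ_2 = 6(p'(3) - Δ_1) = 30.
Forward elimination and back-substitution give σ_0 = 39, σ_1 = -36, σ_2 = 33.

39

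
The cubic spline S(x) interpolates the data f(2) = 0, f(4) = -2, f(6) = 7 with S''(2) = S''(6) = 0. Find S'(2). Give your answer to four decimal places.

Let m_i = S''(x_i). Step sizes h_i = 2, 2; slopes of the chords Δ_i = (y_(i+1) - y_i)/h_i = -1, 9/2.
  2·m_0 + 8·m_1 + 2·m_2 = 6(Δ_1 - Δ_0) = 33
Natural end conditions: m_0 = m_2 = 0.
Solving the tridiagonal system: m_0 = 0, m_1 = 33/8, m_2 = 0.
On [2, 4], S'(x) = b_0 + 2c_0·(x - 2) + 3d_0·(x - 2)² with b_0 = Δ_0 - h_0(2m_0 + m_1)/6 = -19/8, c_0 = m_0/2 = 0, d_0 = (m_1 - m_0)/(6h_0) = 11/32. So S'(2) = -19/8.

-2.3750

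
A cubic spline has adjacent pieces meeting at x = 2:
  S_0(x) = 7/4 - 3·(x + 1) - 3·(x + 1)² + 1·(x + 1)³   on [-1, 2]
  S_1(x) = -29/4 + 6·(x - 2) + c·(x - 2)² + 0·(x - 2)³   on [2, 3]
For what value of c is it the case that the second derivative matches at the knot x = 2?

S_0''(x) = -6 + 6·(x + 1), so S_0''(2) = 12. On the right, S_1''(2) = 2c, so c = 6.

6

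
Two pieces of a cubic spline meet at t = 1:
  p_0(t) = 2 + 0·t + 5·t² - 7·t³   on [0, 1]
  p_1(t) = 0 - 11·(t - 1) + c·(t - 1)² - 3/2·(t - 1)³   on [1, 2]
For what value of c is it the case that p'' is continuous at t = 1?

-16

p_0''(t) = 10 - 42·t, so p_0''(1) = -32. On the right, p_1''(1) = 2c, so c = -16.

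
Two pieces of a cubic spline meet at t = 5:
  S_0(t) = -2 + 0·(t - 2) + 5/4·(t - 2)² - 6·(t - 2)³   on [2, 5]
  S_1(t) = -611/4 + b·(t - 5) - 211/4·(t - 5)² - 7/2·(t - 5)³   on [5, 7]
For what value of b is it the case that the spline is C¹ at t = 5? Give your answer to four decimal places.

-154.5000

S_0'(t) = 0 + 5/2·(t - 2) - 18·(t - 2)², so S_0'(5) = -309/2. On the right, S_1'(5) = b, so b = -309/2.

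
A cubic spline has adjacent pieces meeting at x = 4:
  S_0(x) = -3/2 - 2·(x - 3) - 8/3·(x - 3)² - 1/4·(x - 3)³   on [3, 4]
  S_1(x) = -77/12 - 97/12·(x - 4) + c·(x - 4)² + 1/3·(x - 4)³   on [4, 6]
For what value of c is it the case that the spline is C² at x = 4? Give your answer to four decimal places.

-3.4167

S_0''(x) = -16/3 - 3/2·(x - 3), so S_0''(4) = -41/6. On the right, S_1''(4) = 2c, so c = -41/12.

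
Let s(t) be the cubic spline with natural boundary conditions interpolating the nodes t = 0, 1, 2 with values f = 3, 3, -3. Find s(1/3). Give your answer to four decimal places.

With M_i denoting the second derivative at x_i, h_i = 1, 1, and Δ_i = (y_(i+1) − y_i)/h_i = 0, -6:
  1·M_0 + 4·M_1 + 1·M_2 = 6(Δ_1 - Δ_0) = -36
Natural end conditions: M_0 = M_2 = 0.
Hence M_0 = 0, M_1 = -9, M_2 = 0.
On [0, 1], s(t) = 3 + 3/2·t + 0·t² - 3/2·t³.
With t = 1/3: s(1/3) = 31/9.

3.4444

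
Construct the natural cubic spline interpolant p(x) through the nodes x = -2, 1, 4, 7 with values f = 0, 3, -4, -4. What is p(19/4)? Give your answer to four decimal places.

-4.8313

Put σ_i = p'' at the i-th knot. Here h = (3, 3, 3) and Δ = (1, -7/3, 0), so the interior equations h_(i-1)·σ_(i-1) + 2(h_(i-1)+h_i)·σ_i + h_i·σ_(i+1) = 6(Δ_i − Δ_(i-1)) read
  3·σ_0 + 12·σ_1 + 3·σ_2 = 6(Δ_1 - Δ_0) = -20
  3·σ_1 + 12·σ_2 + 3·σ_3 = 6(Δ_2 - Δ_1) = 14
Natural end conditions: σ_0 = σ_3 = 0.
Hence σ_0 = 0, σ_1 = -94/45, σ_2 = 76/45, σ_3 = 0.
On [4, 7], p(x) = -4 - 76/45·(x - 4) + 38/45·(x - 4)² - 38/405·(x - 4)³.
With (x - 4) = 3/4: p(19/4) = -773/160.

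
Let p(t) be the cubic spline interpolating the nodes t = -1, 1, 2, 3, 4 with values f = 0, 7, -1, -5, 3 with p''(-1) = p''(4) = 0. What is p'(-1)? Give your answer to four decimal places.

7.6047

Put m_i = p'' at the i-th knot. Here h = (2, 1, 1, 1) and Δ = (7/2, -8, -4, 8), so the interior equations h_(i-1)·m_(i-1) + 2(h_(i-1)+h_i)·m_i + h_i·m_(i+1) = 6(Δ_i − Δ_(i-1)) read
  2·m_0 + 6·m_1 + 1·m_2 = 6(Δ_1 - Δ_0) = -69
  1·m_1 + 4·m_2 + 1·m_3 = 6(Δ_2 - Δ_1) = 24
  1·m_2 + 4·m_3 + 1·m_4 = 6(Δ_3 - Δ_2) = 72
Natural end conditions: m_0 = m_4 = 0.
Forward elimination and back-substitution give m_0 = 0, m_1 = -1059/86, m_2 = 210/43, m_3 = 1443/86, m_4 = 0.
On [-1, 1], p'(t) = b_0 + 2c_0·(t + 1) + 3d_0·(t + 1)² with b_0 = Δ_0 - h_0(2m_0 + m_1)/6 = 327/43, c_0 = m_0/2 = 0, d_0 = (m_1 - m_0)/(6h_0) = -353/344. So p'(-1) = 327/43.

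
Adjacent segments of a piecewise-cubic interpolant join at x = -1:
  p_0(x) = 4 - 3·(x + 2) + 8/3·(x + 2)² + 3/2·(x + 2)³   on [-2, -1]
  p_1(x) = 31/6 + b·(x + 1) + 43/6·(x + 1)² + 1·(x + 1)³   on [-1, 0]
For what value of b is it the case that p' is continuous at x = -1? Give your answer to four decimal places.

6.8333

p_0'(x) = -3 + 16/3·(x + 2) + 9/2·(x + 2)², so p_0'(-1) = 41/6. On the right, p_1'(-1) = b, so b = 41/6.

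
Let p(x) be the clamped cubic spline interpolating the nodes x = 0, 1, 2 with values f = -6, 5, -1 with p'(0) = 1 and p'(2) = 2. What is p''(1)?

-52

Put M_i = p'' at the i-th knot. Here h = (1, 1) and Δ = (11, -6), so the interior equations h_(i-1)·M_(i-1) + 2(h_(i-1)+h_i)·M_i + h_i·M_(i+1) = 6(Δ_i − Δ_(i-1)) read
  1·M_0 + 4·M_1 + 1·M_2 = 6(Δ_1 - Δ_0) = -102
Clamped end conditions give two more equations: 2h_0·M_0 + h_0·M_1 = 6(Δ_0 - p'(0)) = 60 and h_1·M_1 + 2h_1·M_2 = 6(p'(2) - Δ_1) = 48.
Solving: M_0 = 56, M_1 = -52, M_2 = 50.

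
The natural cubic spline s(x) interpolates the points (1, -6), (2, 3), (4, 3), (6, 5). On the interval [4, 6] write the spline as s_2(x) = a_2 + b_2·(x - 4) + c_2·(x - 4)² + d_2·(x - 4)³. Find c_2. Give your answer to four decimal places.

1.6364

Write σ_i for s''(x_i). With h_i = 1, 2, 2 and divided differences Δ_i = 9, 0, 1, the continuity of s' gives the tridiagonal system
  1·σ_0 + 6·σ_1 + 2·σ_2 = 6(Δ_1 - Δ_0) = -54
  2·σ_1 + 8·σ_2 + 2·σ_3 = 6(Δ_2 - Δ_1) = 6
Natural end conditions: σ_0 = σ_3 = 0.
Solving: σ_0 = 0, σ_1 = -111/11, σ_2 = 36/11, σ_3 = 0.
On [4, 6], with s_2(x) = a_2 + b_2·(x - 4) + c_2·(x - 4)² + d_2·(x - 4)³: c_2 = σ_2/2 = 18/11, d_2 = (σ_3 - σ_2)/(6h_2) = -3/11, b_2 = Δ_2 - h_2(2σ_2 + σ_3)/6 = -13/11.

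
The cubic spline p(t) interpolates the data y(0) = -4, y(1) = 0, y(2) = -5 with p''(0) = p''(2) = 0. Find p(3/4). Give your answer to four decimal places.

Let M_i = p''(x_i). Step sizes h_i = 1, 1; slopes of the chords Δ_i = (y_(i+1) - y_i)/h_i = 4, -5.
  1·M_0 + 4·M_1 + 1·M_2 = 6(Δ_1 - Δ_0) = -54
Natural end conditions: M_0 = M_2 = 0.
Forward elimination and back-substitution give M_0 = 0, M_1 = -27/2, M_2 = 0.
On [0, 1], p(t) = -4 + 25/4·t + 0·t² - 9/4·t³.
With t = 3/4: p(3/4) = -67/256.

-0.2617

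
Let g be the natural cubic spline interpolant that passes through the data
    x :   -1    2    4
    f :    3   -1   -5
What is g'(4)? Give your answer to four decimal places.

-2.1333

Put σ_i = g'' at the i-th knot. Here h = (3, 2) and Δ = (-4/3, -2), so the interior equations h_(i-1)·σ_(i-1) + 2(h_(i-1)+h_i)·σ_i + h_i·σ_(i+1) = 6(Δ_i − Δ_(i-1)) read
  3·σ_0 + 10·σ_1 + 2·σ_2 = 6(Δ_1 - Δ_0) = -4
Natural end conditions: σ_0 = σ_2 = 0.
Hence σ_0 = 0, σ_1 = -2/5, σ_2 = 0.
On [2, 4], g'(x) = b_1 + 2c_1·(x - 2) + 3d_1·(x - 2)² with b_1 = Δ_1 - h_1(2σ_1 + σ_2)/6 = -26/15, c_1 = σ_1/2 = -1/5, d_1 = (σ_2 - σ_1)/(6h_1) = 1/30. So g'(4) = -32/15.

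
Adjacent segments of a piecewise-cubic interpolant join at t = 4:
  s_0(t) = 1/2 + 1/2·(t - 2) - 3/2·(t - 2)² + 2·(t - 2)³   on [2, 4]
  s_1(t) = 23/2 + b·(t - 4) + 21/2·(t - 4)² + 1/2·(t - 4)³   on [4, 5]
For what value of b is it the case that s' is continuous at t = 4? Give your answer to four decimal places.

18.5000

s_0'(t) = 1/2 - 3·(t - 2) + 6·(t - 2)², so s_0'(4) = 37/2. On the right, s_1'(4) = b, so b = 37/2.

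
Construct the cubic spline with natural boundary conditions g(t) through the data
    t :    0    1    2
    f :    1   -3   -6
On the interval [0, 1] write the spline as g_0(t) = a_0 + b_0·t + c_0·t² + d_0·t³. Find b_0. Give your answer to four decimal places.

Let M_i = g''(x_i). Step sizes h_i = 1, 1; slopes of the chords Δ_i = (y_(i+1) - y_i)/h_i = -4, -3.
  1·M_0 + 4·M_1 + 1·M_2 = 6(Δ_1 - Δ_0) = 6
Natural end conditions: M_0 = M_2 = 0.
Solving the tridiagonal system: M_0 = 0, M_1 = 3/2, M_2 = 0.
On [0, 1], with g_0(t) = a_0 + b_0·t + c_0·t² + d_0·t³: c_0 = M_0/2 = 0, d_0 = (M_1 - M_0)/(6h_0) = 1/4, b_0 = Δ_0 - h_0(2M_0 + M_1)/6 = -17/4.

-4.2500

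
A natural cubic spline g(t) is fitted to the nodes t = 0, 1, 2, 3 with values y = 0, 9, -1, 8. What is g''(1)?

With σ_i denoting the second derivative at x_i, h_i = 1, 1, 1, and Δ_i = (y_(i+1) − y_i)/h_i = 9, -10, 9:
  1·σ_0 + 4·σ_1 + 1·σ_2 = 6(Δ_1 - Δ_0) = -114
  1·σ_1 + 4·σ_2 + 1·σ_3 = 6(Δ_2 - Δ_1) = 114
Natural end conditions: σ_0 = σ_3 = 0.
Solving: σ_0 = 0, σ_1 = -38, σ_2 = 38, σ_3 = 0.

-38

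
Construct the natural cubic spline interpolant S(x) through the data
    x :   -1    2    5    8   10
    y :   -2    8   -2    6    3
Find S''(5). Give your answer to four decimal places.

Put m_i = S'' at the i-th knot. Here h = (3, 3, 3, 2) and Δ = (10/3, -10/3, 8/3, -3/2), so the interior equations h_(i-1)·m_(i-1) + 2(h_(i-1)+h_i)·m_i + h_i·m_(i+1) = 6(Δ_i − Δ_(i-1)) read
  3·m_0 + 12·m_1 + 3·m_2 = 6(Δ_1 - Δ_0) = -40
  3·m_1 + 12·m_2 + 3·m_3 = 6(Δ_2 - Δ_1) = 36
  3·m_2 + 10·m_3 + 2·m_4 = 6(Δ_3 - Δ_2) = -25
Natural end conditions: m_0 = m_4 = 0.
Solving: m_0 = 0, m_1 = -1915/414, m_2 = 1070/207, m_3 = -559/138, m_4 = 0.

5.1691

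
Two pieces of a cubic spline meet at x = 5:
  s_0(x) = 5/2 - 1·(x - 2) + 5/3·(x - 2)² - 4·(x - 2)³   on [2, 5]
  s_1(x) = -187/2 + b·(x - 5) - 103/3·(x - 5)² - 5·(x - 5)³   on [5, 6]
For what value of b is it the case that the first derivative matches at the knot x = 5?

s_0'(x) = -1 + 10/3·(x - 2) - 12·(x - 2)², so s_0'(5) = -99. On the right, s_1'(5) = b, so b = -99.

-99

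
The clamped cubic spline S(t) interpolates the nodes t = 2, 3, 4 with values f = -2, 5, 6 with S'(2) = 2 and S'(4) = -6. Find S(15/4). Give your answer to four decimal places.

Let M_i = S''(x_i). Step sizes h_i = 1, 1; slopes of the chords Δ_i = (y_(i+1) - y_i)/h_i = 7, 1.
  1·M_0 + 4·M_1 + 1·M_2 = 6(Δ_1 - Δ_0) = -36
Clamped end conditions give two more equations: 2h_0·M_0 + h_0·M_1 = 6(Δ_0 - S'(2)) = 30 and h_1·M_1 + 2h_1·M_2 = 6(S'(4) - Δ_1) = -42.
Solving: M_0 = 20, M_1 = -10, M_2 = -16.
On [3, 4], S(t) = 5 + 7·(t - 3) - 5·(t - 3)² - 1·(t - 3)³.
With (t - 3) = 3/4: S(15/4) = 449/64.

7.0156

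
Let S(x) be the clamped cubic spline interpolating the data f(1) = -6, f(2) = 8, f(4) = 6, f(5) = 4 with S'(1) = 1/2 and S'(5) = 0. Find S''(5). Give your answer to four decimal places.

2.2857

With M_i denoting the second derivative at x_i, h_i = 1, 2, 1, and Δ_i = (y_(i+1) − y_i)/h_i = 14, -1, -2:
  1·M_0 + 6·M_1 + 2·M_2 = 6(Δ_1 - Δ_0) = -90
  2·M_1 + 6·M_2 + 1·M_3 = 6(Δ_2 - Δ_1) = -6
Clamped end conditions give two more equations: 2h_0·M_0 + h_0·M_1 = 6(Δ_0 - S'(1)) = 81 and h_2·M_2 + 2h_2·M_3 = 6(S'(5) - Δ_2) = 12.
Solving: M_0 = 376/7, M_1 = -185/7, M_2 = 52/7, M_3 = 16/7.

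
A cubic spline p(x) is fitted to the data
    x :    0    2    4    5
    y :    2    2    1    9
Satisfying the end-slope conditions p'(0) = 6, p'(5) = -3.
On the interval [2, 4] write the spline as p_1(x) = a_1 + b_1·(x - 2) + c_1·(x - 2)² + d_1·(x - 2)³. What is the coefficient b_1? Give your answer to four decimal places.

-4.2391

Put m_i = p'' at the i-th knot. Here h = (2, 2, 1) and Δ = (0, -1/2, 8), so the interior equations h_(i-1)·m_(i-1) + 2(h_(i-1)+h_i)·m_i + h_i·m_(i+1) = 6(Δ_i − Δ_(i-1)) read
  2·m_0 + 8·m_1 + 2·m_2 = 6(Δ_1 - Δ_0) = -3
  2·m_1 + 6·m_2 + 1·m_3 = 6(Δ_2 - Δ_1) = 51
Clamped end conditions give two more equations: 2h_0·m_0 + h_0·m_1 = 6(Δ_0 - p'(0)) = -36 and h_2·m_2 + 2h_2·m_3 = 6(p'(5) - Δ_2) = -66.
Hence m_0 = -357/46, m_1 = -57/23, m_2 = 372/23, m_3 = -945/23.
On [2, 4], with p_1(x) = a_1 + b_1·(x - 2) + c_1·(x - 2)² + d_1·(x - 2)³: c_1 = m_1/2 = -57/46, d_1 = (m_2 - m_1)/(6h_1) = 143/92, b_1 = Δ_1 - h_1(2m_1 + m_2)/6 = -195/46.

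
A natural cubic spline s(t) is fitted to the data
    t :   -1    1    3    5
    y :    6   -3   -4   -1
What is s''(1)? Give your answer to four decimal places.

2.8000

Let m_i = s''(x_i). Step sizes h_i = 2, 2, 2; slopes of the chords Δ_i = (y_(i+1) - y_i)/h_i = -9/2, -1/2, 3/2.
  2·m_0 + 8·m_1 + 2·m_2 = 6(Δ_1 - Δ_0) = 24
  2·m_1 + 8·m_2 + 2·m_3 = 6(Δ_2 - Δ_1) = 12
Natural end conditions: m_0 = m_3 = 0.
Forward elimination and back-substitution give m_0 = 0, m_1 = 14/5, m_2 = 4/5, m_3 = 0.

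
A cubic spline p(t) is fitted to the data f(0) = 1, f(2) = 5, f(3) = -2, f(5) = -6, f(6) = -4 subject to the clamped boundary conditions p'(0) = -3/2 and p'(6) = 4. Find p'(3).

-7

Write m_i for p''(x_i). With h_i = 2, 1, 2, 1 and divided differences Δ_i = 2, -7, -2, 2, the continuity of p' gives the tridiagonal system
  2·m_0 + 6·m_1 + 1·m_2 = 6(Δ_1 - Δ_0) = -54
  1·m_1 + 6·m_2 + 2·m_3 = 6(Δ_2 - Δ_1) = 30
  2·m_2 + 6·m_3 + 1·m_4 = 6(Δ_3 - Δ_2) = 24
Clamped end conditions give two more equations: 2h_0·m_0 + h_0·m_1 = 6(Δ_0 - p'(0)) = 21 and h_3·m_3 + 2h_3·m_4 = 6(p'(6) - Δ_3) = 12.
Solving: m_0 = 149/12, m_1 = -43/3, m_2 = 43/6, m_3 = 2/3, m_4 = 17/3.
On [3, 5], p'(t) = b_2 + 2c_2·(t - 3) + 3d_2·(t - 3)² with b_2 = Δ_2 - h_2(2m_2 + m_3)/6 = -7, c_2 = m_2/2 = 43/12, d_2 = (m_3 - m_2)/(6h_2) = -13/24. So p'(3) = -7.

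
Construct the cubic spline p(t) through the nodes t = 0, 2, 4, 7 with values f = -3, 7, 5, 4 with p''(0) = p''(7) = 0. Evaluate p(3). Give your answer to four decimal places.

Let σ_i = p''(x_i). Step sizes h_i = 2, 2, 3; slopes of the chords Δ_i = (y_(i+1) - y_i)/h_i = 5, -1, -1/3.
  2·σ_0 + 8·σ_1 + 2·σ_2 = 6(Δ_1 - Δ_0) = -36
  2·σ_1 + 10·σ_2 + 3·σ_3 = 6(Δ_2 - Δ_1) = 4
Natural end conditions: σ_0 = σ_3 = 0.
Hence σ_0 = 0, σ_1 = -92/19, σ_2 = 26/19, σ_3 = 0.
On [2, 4], p(t) = 7 + 101/57·(t - 2) - 46/19·(t - 2)² + 59/114·(t - 2)³.
With (t - 2) = 1: p(3) = 261/38.

6.8684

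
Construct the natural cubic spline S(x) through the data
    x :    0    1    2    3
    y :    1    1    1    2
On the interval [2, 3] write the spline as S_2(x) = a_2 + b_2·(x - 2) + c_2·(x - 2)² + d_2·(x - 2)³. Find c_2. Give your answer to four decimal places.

Let m_i = S''(x_i). Step sizes h_i = 1, 1, 1; slopes of the chords Δ_i = (y_(i+1) - y_i)/h_i = 0, 0, 1.
  1·m_0 + 4·m_1 + 1·m_2 = 6(Δ_1 - Δ_0) = 0
  1·m_1 + 4·m_2 + 1·m_3 = 6(Δ_2 - Δ_1) = 6
Natural end conditions: m_0 = m_3 = 0.
Solving: m_0 = 0, m_1 = -2/5, m_2 = 8/5, m_3 = 0.
On [2, 3], with S_2(x) = a_2 + b_2·(x - 2) + c_2·(x - 2)² + d_2·(x - 2)³: c_2 = m_2/2 = 4/5, d_2 = (m_3 - m_2)/(6h_2) = -4/15, b_2 = Δ_2 - h_2(2m_2 + m_3)/6 = 7/15.

0.8000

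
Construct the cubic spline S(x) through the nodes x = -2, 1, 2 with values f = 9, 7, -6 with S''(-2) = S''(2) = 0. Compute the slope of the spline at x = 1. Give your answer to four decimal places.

-9.9167

Write σ_i for S''(x_i). With h_i = 3, 1 and divided differences Δ_i = -2/3, -13, the continuity of S' gives the tridiagonal system
  3·σ_0 + 8·σ_1 + 1·σ_2 = 6(Δ_1 - Δ_0) = -74
Natural end conditions: σ_0 = σ_2 = 0.
Solving the tridiagonal system: σ_0 = 0, σ_1 = -37/4, σ_2 = 0.
On [1, 2], S'(x) = b_1 + 2c_1·(x - 1) + 3d_1·(x - 1)² with b_1 = Δ_1 - h_1(2σ_1 + σ_2)/6 = -119/12, c_1 = σ_1/2 = -37/8, d_1 = (σ_2 - σ_1)/(6h_1) = 37/24. So S'(1) = -119/12.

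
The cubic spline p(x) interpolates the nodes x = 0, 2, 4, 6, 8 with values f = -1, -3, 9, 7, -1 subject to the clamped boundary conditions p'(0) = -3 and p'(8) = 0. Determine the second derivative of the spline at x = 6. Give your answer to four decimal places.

-2.4643

Put M_i = p'' at the i-th knot. Here h = (2, 2, 2, 2) and Δ = (-1, 6, -1, -4), so the interior equations h_(i-1)·M_(i-1) + 2(h_(i-1)+h_i)·M_i + h_i·M_(i+1) = 6(Δ_i − Δ_(i-1)) read
  2·M_0 + 8·M_1 + 2·M_2 = 6(Δ_1 - Δ_0) = 42
  2·M_1 + 8·M_2 + 2·M_3 = 6(Δ_2 - Δ_1) = -42
  2·M_2 + 8·M_3 + 2·M_4 = 6(Δ_3 - Δ_2) = -18
Clamped end conditions give two more equations: 2h_0·M_0 + h_0·M_1 = 6(Δ_0 - p'(0)) = 12 and h_3·M_3 + 2h_3·M_4 = 6(p'(8) - Δ_3) = 24.
Hence M_0 = -27/56, M_1 = 195/28, M_2 = -51/8, M_3 = -69/28, M_4 = 405/56.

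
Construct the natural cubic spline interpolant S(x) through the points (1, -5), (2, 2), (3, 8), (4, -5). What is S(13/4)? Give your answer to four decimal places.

Put M_i = S'' at the i-th knot. Here h = (1, 1, 1) and Δ = (7, 6, -13), so the interior equations h_(i-1)·M_(i-1) + 2(h_(i-1)+h_i)·M_i + h_i·M_(i+1) = 6(Δ_i − Δ_(i-1)) read
  1·M_0 + 4·M_1 + 1·M_2 = 6(Δ_1 - Δ_0) = -6
  1·M_1 + 4·M_2 + 1·M_3 = 6(Δ_2 - Δ_1) = -114
Natural end conditions: M_0 = M_3 = 0.
Forward elimination and back-substitution give M_0 = 0, M_1 = 6, M_2 = -30, M_3 = 0.
On [3, 4], S(x) = 8 - 3·(x - 3) - 15·(x - 3)² + 5·(x - 3)³.
With (x - 3) = 1/4: S(13/4) = 409/64.

6.3906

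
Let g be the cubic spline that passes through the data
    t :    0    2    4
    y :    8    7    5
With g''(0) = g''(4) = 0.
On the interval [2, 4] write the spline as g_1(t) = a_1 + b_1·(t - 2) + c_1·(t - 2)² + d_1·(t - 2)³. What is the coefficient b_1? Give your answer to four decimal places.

-0.7500

Let m_i = g''(x_i). Step sizes h_i = 2, 2; slopes of the chords Δ_i = (y_(i+1) - y_i)/h_i = -1/2, -1.
  2·m_0 + 8·m_1 + 2·m_2 = 6(Δ_1 - Δ_0) = -3
Natural end conditions: m_0 = m_2 = 0.
Solving the tridiagonal system: m_0 = 0, m_1 = -3/8, m_2 = 0.
On [2, 4], with g_1(t) = a_1 + b_1·(t - 2) + c_1·(t - 2)² + d_1·(t - 2)³: c_1 = m_1/2 = -3/16, d_1 = (m_2 - m_1)/(6h_1) = 1/32, b_1 = Δ_1 - h_1(2m_1 + m_2)/6 = -3/4.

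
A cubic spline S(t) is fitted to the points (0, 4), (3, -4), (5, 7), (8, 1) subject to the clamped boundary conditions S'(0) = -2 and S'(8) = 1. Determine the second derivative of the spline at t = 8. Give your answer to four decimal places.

7.1099

Write m_i for S''(x_i). With h_i = 3, 2, 3 and divided differences Δ_i = -8/3, 11/2, -2, the continuity of S' gives the tridiagonal system
  3·m_0 + 10·m_1 + 2·m_2 = 6(Δ_1 - Δ_0) = 49
  2·m_1 + 10·m_2 + 3·m_3 = 6(Δ_2 - Δ_1) = -45
Clamped end conditions give two more equations: 2h_0·m_0 + h_0·m_1 = 6(Δ_0 - S'(0)) = -4 and h_2·m_2 + 2h_2·m_3 = 6(S'(8) - Δ_2) = 18.
Hence m_0 = -1265/273, m_1 = 722/91, m_2 = -748/91, m_3 = 647/91.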